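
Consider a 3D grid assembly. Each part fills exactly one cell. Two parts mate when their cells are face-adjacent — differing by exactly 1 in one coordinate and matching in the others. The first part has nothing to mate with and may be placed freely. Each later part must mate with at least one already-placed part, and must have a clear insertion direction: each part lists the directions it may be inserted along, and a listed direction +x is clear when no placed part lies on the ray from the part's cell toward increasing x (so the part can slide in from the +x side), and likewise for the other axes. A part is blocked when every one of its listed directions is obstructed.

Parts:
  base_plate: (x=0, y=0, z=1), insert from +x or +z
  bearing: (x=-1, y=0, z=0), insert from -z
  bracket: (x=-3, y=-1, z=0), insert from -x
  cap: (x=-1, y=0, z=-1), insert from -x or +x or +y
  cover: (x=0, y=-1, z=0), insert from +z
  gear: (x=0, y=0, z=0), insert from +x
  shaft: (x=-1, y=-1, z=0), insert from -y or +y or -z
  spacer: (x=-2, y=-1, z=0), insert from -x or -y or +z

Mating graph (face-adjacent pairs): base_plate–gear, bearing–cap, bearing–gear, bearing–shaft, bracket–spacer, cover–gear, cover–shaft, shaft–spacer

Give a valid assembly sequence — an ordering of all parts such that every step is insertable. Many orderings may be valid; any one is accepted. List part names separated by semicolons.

1. base_plate@(0, 0, 1) [+x clear] — {base_plate}
2. gear@(0, 0, 0) [+x clear] — {base_plate, gear}
3. cover@(0, -1, 0) [+z clear] — {base_plate, cover, gear}
4. shaft@(-1, -1, 0) [-y clear] — {base_plate, cover, gear, shaft}
5. bearing@(-1, 0, 0) [-z clear] — {base_plate, bearing, cover, gear, shaft}
6. cap@(-1, 0, -1) [-x clear] — {base_plate, bearing, cap, cover, gear, shaft}
7. spacer@(-2, -1, 0) [-x clear] — {base_plate, bearing, cap, cover, gear, shaft, spacer}
8. bracket@(-3, -1, 0) [-x clear] — {base_plate, bearing, bracket, cap, cover, gear, shaft, spacer}

base_plate; gear; cover; shaft; bearing; cap; spacer; bracket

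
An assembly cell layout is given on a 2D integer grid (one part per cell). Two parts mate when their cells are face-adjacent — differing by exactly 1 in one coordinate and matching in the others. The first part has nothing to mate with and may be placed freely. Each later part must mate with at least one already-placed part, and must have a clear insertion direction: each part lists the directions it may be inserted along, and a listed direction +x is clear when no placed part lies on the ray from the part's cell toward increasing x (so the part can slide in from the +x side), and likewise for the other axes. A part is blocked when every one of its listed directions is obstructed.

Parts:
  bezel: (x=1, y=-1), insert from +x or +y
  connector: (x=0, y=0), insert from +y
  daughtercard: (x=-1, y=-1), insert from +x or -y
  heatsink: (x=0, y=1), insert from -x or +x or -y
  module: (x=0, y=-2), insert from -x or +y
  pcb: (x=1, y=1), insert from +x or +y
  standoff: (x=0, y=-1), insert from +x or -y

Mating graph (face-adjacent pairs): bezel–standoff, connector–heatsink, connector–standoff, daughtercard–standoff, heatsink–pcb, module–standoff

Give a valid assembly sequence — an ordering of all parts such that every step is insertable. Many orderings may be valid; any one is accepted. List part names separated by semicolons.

1. daughtercard@(-1, -1) [+x clear] — {daughtercard}
2. standoff@(0, -1) [+x clear] — {daughtercard, standoff}
3. connector@(0, 0) [+y clear] — {connector, daughtercard, standoff}
4. heatsink@(0, 1) [-x clear] — {connector, daughtercard, heatsink, standoff}
5. bezel@(1, -1) [+x clear] — {bezel, connector, daughtercard, heatsink, standoff}
6. module@(0, -2) [-x clear] — {bezel, connector, daughtercard, heatsink, module, standoff}
7. pcb@(1, 1) [+x clear] — {bezel, connector, daughtercard, heatsink, module, pcb, standoff}

daughtercard; standoff; connector; heatsink; bezel; module; pcb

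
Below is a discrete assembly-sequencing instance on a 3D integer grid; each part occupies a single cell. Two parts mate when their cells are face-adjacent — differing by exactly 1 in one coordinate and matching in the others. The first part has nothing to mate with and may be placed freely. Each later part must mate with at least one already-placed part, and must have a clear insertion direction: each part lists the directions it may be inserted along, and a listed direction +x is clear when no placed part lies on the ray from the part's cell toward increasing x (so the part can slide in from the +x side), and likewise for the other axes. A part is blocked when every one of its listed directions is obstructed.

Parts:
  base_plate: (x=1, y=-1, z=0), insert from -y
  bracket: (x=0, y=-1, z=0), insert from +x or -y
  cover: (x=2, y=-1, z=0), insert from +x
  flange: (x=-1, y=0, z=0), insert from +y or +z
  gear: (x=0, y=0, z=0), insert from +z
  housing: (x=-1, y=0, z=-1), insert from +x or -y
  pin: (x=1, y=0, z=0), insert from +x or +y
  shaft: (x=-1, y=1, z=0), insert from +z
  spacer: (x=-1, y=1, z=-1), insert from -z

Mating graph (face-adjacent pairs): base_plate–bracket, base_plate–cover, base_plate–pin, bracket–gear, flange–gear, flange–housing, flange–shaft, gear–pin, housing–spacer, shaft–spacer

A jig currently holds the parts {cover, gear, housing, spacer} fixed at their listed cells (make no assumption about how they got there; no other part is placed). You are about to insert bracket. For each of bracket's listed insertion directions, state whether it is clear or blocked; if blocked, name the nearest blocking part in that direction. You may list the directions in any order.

+x: nearest on ray is cover@(2, -1, 0) ⇒ blocked
-y: ray from bracket(0, -1, 0) has no placed part ⇒ clear

+x: blocked by cover; -y: clear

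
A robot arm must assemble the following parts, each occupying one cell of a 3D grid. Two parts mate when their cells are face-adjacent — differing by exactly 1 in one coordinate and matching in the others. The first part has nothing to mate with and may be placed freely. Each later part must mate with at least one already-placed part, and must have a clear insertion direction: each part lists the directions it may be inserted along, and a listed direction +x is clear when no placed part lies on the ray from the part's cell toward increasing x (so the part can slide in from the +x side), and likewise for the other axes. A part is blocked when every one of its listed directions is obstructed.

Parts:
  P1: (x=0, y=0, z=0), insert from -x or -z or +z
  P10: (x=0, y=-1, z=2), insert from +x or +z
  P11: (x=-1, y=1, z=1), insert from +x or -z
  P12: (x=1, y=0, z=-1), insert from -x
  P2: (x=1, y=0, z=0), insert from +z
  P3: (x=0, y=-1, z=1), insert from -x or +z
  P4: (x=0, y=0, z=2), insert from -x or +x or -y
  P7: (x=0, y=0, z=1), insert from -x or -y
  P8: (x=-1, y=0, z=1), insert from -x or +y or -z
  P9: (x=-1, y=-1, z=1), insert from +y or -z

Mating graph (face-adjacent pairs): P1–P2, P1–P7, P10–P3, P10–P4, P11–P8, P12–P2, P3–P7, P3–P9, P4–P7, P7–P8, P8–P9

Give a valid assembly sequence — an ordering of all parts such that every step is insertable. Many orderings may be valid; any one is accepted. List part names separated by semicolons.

P12; P2; P1; P7; P3; P10; P8; P11; P4; P9

1. P12@(1, 0, -1) [-x clear] — {P12}
2. P2@(1, 0, 0) [+z clear] — {P12, P2}
3. P1@(0, 0, 0) [-x clear] — {P1, P12, P2}
4. P7@(0, 0, 1) [-x clear] — {P1, P12, P2, P7}
5. P3@(0, -1, 1) [-x clear] — {P1, P12, P2, P3, P7}
6. P10@(0, -1, 2) [+x clear] — {P1, P10, P12, P2, P3, P7}
7. P8@(-1, 0, 1) [-x clear] — {P1, P10, P12, P2, P3, P7, P8}
8. P11@(-1, 1, 1) [+x clear] — {P1, P10, P11, P12, P2, P3, P7, P8}
9. P4@(0, 0, 2) [-x clear] — {P1, P10, P11, P12, P2, P3, P4, P7, P8}
10. P9@(-1, -1, 1) [-z clear] — {P1, P10, P11, P12, P2, P3, P4, P7, P8, P9}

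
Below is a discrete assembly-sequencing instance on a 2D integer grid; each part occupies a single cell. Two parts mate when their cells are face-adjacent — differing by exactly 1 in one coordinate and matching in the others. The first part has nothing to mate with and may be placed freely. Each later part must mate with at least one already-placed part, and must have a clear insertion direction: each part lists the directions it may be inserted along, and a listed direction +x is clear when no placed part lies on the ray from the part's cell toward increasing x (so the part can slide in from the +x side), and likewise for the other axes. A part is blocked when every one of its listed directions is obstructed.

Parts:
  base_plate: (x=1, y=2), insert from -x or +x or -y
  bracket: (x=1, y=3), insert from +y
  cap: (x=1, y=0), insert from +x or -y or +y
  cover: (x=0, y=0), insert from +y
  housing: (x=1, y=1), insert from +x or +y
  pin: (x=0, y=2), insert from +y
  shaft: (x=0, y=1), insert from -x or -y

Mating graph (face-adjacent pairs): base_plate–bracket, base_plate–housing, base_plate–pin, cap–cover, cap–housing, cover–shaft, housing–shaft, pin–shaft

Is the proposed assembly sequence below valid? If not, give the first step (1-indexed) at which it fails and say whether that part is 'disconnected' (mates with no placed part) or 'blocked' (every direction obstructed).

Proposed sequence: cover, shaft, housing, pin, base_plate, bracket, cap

1. cover@(0, 0) [+y clear] — {cover}
2. shaft@(0, 1) [-x clear] — {cover, shaft}
3. housing@(1, 1) [+x clear] — {cover, housing, shaft}
4. pin@(0, 2) [+y clear] — {cover, housing, pin, shaft}
5. base_plate@(1, 2) [+x clear] — {base_plate, cover, housing, pin, shaft}
6. bracket@(1, 3) [+y clear] — {base_plate, bracket, cover, housing, pin, shaft}
7. cap@(1, 0) [+x clear] — {base_plate, bracket, cap, cover, housing, pin, shaft}

Valid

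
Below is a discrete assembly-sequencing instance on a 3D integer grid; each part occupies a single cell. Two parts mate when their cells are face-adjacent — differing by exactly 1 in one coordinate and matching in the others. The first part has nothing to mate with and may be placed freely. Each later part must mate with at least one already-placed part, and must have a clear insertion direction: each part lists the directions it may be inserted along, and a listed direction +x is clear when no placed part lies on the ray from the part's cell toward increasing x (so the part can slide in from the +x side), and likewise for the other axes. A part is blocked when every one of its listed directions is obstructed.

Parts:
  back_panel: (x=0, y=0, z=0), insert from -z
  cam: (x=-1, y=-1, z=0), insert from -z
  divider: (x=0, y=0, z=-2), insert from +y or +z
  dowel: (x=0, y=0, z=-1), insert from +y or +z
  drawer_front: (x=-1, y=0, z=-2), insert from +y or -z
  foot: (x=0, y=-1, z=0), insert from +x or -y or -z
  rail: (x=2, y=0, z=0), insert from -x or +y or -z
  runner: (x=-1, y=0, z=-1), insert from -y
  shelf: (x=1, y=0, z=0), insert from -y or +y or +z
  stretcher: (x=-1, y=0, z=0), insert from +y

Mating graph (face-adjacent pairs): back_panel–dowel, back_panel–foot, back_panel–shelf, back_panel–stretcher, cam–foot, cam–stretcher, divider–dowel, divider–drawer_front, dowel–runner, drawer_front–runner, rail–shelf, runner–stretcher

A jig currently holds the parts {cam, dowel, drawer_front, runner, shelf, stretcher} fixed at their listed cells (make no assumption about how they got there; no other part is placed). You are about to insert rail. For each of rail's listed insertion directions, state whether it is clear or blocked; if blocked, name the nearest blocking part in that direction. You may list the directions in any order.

+y: clear; -x: blocked by shelf; -z: clear

-x: nearest on ray is shelf@(1, 0, 0) ⇒ blocked
+y: ray from rail(2, 0, 0) has no placed part ⇒ clear
-z: ray from rail(2, 0, 0) has no placed part ⇒ clear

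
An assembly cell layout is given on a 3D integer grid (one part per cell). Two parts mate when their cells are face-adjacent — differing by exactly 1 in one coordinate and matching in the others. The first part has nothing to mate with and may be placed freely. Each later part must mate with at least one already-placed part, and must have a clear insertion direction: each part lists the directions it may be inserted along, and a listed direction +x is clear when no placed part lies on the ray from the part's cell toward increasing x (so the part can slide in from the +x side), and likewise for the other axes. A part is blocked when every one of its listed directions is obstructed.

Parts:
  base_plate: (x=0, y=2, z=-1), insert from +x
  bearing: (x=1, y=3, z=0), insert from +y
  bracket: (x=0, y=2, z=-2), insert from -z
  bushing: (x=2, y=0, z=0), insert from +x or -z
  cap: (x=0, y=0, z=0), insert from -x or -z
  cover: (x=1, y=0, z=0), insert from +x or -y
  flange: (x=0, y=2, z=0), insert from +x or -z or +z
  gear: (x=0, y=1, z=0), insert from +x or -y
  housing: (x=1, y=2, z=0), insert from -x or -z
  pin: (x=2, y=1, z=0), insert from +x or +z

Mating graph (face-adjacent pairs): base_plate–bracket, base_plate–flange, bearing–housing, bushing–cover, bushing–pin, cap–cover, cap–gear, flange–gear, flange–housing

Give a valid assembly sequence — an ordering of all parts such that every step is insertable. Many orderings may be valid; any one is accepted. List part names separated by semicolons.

base_plate; bracket; flange; gear; cap; cover; bushing; pin; housing; bearing

1. base_plate@(0, 2, -1) [+x clear] — {base_plate}
2. bracket@(0, 2, -2) [-z clear] — {base_plate, bracket}
3. flange@(0, 2, 0) [+x clear] — {base_plate, bracket, flange}
4. gear@(0, 1, 0) [+x clear] — {base_plate, bracket, flange, gear}
5. cap@(0, 0, 0) [-x clear] — {base_plate, bracket, cap, flange, gear}
6. cover@(1, 0, 0) [+x clear] — {base_plate, bracket, cap, cover, flange, gear}
7. bushing@(2, 0, 0) [+x clear] — {base_plate, bracket, bushing, cap, cover, flange, gear}
8. pin@(2, 1, 0) [+x clear] — {base_plate, bracket, bushing, cap, cover, flange, gear, pin}
9. housing@(1, 2, 0) [-z clear] — {base_plate, bracket, bushing, cap, cover, flange, gear, housing, pin}
10. bearing@(1, 3, 0) [+y clear] — {base_plate, bearing, bracket, bushing, cap, cover, flange, gear, housing, pin}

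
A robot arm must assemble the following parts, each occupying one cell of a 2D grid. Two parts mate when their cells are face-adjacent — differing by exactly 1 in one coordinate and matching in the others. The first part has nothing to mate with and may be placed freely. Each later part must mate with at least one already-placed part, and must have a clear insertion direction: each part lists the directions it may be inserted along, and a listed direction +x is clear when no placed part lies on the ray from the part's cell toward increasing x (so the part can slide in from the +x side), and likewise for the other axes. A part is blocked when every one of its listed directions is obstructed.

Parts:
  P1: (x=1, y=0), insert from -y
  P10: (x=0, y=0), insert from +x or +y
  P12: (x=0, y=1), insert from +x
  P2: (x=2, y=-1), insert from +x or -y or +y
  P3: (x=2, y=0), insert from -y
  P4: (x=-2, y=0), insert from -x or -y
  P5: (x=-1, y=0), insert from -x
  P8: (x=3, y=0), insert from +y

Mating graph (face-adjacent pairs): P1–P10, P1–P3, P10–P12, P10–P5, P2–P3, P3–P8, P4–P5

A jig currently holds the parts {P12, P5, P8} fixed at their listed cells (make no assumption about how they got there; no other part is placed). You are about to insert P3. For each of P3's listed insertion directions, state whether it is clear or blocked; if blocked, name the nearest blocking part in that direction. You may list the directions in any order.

-y: ray from P3(2, 0) has no placed part ⇒ clear

-y: clear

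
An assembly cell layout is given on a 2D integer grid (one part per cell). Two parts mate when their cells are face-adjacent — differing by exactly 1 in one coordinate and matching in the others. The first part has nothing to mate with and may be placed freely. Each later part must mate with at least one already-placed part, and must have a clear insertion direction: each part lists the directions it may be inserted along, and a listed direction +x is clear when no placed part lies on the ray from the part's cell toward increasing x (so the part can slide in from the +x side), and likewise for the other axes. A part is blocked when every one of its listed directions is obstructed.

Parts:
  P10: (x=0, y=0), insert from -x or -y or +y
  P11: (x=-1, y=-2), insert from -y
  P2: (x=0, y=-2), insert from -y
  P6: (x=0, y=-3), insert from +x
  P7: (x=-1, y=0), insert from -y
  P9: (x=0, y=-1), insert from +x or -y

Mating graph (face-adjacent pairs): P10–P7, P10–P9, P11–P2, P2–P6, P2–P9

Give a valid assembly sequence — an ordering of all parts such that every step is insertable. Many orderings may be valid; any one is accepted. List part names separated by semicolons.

1. P10@(0, 0) [-x clear] — {P10}
2. P9@(0, -1) [+x clear] — {P10, P9}
3. P2@(0, -2) [-y clear] — {P10, P2, P9}
4. P6@(0, -3) [+x clear] — {P10, P2, P6, P9}
5. P7@(-1, 0) [-y clear] — {P10, P2, P6, P7, P9}
6. P11@(-1, -2) [-y clear] — {P10, P11, P2, P6, P7, P9}

P10; P9; P2; P6; P7; P11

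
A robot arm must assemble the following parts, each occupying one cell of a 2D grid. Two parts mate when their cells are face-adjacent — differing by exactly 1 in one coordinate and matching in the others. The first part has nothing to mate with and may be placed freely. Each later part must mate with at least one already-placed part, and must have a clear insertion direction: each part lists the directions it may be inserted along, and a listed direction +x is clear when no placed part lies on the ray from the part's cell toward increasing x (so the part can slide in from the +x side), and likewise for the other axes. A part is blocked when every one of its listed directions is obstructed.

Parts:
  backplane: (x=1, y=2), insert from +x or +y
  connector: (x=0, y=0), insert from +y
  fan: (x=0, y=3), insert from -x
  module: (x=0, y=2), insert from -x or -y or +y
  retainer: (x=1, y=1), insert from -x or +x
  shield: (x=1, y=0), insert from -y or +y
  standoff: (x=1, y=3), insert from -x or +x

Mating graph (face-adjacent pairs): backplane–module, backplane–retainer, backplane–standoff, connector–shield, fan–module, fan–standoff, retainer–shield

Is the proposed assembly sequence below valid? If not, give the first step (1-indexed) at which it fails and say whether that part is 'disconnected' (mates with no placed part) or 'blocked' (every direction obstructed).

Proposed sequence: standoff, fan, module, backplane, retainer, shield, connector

1. standoff@(1, 3) [-x clear] — {standoff}
2. fan@(0, 3) [-x clear] — {fan, standoff}
3. module@(0, 2) [-x clear] — {fan, module, standoff}
4. backplane@(1, 2) [+x clear] — {backplane, fan, module, standoff}
5. retainer@(1, 1) [-x clear] — {backplane, fan, module, retainer, standoff}
6. shield@(1, 0) [-y clear] — {backplane, fan, module, retainer, shield, standoff}
7. connector@(0, 0) — +y all obstructed ⇒ blocked

Invalid at step 7 (blocked)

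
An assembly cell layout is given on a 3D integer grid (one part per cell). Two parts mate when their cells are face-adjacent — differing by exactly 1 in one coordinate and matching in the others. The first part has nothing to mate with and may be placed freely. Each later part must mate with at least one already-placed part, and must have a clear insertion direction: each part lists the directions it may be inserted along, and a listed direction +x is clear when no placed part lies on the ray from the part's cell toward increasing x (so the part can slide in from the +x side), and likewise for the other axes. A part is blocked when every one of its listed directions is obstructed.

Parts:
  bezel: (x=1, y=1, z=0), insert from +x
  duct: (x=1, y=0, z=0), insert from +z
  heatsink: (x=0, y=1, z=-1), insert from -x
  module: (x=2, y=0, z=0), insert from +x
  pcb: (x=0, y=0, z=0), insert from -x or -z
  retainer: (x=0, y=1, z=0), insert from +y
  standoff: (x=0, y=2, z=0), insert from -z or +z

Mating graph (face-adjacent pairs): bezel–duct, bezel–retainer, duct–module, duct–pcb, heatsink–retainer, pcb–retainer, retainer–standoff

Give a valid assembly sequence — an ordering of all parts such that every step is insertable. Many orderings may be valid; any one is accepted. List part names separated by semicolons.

bezel; retainer; heatsink; pcb; standoff; duct; module

1. bezel@(1, 1, 0) [+x clear] — {bezel}
2. retainer@(0, 1, 0) [+y clear] — {bezel, retainer}
3. heatsink@(0, 1, -1) [-x clear] — {bezel, heatsink, retainer}
4. pcb@(0, 0, 0) [-x clear] — {bezel, heatsink, pcb, retainer}
5. standoff@(0, 2, 0) [-z clear] — {bezel, heatsink, pcb, retainer, standoff}
6. duct@(1, 0, 0) [+z clear] — {bezel, duct, heatsink, pcb, retainer, standoff}
7. module@(2, 0, 0) [+x clear] — {bezel, duct, heatsink, module, pcb, retainer, standoff}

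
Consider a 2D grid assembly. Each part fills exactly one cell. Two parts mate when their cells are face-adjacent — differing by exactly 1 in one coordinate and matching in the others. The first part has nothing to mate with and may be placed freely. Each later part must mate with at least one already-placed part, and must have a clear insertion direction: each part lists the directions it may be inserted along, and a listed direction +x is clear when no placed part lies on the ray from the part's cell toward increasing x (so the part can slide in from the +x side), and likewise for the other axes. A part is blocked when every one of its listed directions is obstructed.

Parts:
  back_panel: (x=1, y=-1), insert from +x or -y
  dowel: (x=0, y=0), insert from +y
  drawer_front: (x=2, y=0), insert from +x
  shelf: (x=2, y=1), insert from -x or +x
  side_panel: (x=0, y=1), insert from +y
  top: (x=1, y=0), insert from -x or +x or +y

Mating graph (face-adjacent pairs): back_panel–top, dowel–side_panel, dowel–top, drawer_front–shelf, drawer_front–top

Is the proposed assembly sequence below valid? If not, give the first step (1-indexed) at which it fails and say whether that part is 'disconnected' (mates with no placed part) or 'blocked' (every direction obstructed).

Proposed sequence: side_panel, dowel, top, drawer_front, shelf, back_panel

1. side_panel@(0, 1) [+y clear] — {side_panel}
2. dowel@(0, 0) — +y all obstructed ⇒ blocked

Invalid at step 2 (blocked)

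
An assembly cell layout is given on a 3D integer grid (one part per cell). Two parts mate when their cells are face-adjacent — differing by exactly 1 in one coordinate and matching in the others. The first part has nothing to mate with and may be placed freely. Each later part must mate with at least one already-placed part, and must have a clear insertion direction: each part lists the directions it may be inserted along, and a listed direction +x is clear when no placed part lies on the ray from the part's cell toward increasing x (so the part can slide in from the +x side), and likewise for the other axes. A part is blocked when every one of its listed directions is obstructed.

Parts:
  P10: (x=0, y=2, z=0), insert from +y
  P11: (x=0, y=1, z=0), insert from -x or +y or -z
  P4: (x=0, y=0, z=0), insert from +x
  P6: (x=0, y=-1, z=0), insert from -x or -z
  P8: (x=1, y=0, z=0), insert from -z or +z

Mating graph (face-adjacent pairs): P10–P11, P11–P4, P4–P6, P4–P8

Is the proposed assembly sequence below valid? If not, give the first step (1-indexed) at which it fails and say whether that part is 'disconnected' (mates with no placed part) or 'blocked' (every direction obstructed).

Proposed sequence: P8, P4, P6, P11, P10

Invalid at step 2 (blocked)

1. P8@(1, 0, 0) [-z clear] — {P8}
2. P4@(0, 0, 0) — +x all obstructed ⇒ blocked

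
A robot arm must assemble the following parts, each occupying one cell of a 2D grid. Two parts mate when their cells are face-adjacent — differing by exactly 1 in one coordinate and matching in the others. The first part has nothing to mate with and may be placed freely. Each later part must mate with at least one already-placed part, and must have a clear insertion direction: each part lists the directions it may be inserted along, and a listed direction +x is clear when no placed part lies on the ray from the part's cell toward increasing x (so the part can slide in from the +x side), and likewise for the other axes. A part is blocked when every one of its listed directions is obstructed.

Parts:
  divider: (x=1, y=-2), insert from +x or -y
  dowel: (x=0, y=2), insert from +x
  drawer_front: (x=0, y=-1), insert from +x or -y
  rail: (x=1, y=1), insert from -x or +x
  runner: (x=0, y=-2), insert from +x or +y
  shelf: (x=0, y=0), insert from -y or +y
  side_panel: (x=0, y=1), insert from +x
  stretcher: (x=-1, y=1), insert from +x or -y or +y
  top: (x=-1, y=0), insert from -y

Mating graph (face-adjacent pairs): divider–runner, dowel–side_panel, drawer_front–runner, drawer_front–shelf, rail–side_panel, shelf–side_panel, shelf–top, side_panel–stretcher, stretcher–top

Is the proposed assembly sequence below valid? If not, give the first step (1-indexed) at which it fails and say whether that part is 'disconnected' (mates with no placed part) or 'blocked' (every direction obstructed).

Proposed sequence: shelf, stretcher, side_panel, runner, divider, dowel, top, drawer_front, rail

1. shelf@(0, 0) [-y clear] — {shelf}
2. stretcher@(-1, 1) — no placed neighbour ⇒ disconnected

Invalid at step 2 (disconnected)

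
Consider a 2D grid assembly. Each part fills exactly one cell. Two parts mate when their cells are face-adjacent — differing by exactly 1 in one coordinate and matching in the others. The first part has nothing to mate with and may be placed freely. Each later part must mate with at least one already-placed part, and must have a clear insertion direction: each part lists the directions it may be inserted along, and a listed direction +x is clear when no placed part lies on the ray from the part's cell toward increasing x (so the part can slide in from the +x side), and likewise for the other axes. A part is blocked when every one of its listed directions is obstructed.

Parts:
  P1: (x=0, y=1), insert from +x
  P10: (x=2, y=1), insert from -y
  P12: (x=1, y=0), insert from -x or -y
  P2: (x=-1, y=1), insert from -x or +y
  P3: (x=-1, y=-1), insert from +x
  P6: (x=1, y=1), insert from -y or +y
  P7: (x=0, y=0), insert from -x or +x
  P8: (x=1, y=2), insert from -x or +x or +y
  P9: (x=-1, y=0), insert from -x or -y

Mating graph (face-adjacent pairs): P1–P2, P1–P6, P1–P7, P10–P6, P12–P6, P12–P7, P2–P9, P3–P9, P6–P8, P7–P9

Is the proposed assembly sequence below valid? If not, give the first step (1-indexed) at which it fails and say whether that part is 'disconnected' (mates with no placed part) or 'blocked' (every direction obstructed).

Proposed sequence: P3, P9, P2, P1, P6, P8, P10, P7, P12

1. P3@(-1, -1) [+x clear] — {P3}
2. P9@(-1, 0) [-x clear] — {P3, P9}
3. P2@(-1, 1) [-x clear] — {P2, P3, P9}
4. P1@(0, 1) [+x clear] — {P1, P2, P3, P9}
5. P6@(1, 1) [-y clear] — {P1, P2, P3, P6, P9}
6. P8@(1, 2) [-x clear] — {P1, P2, P3, P6, P8, P9}
7. P10@(2, 1) [-y clear] — {P1, P10, P2, P3, P6, P8, P9}
8. P7@(0, 0) [+x clear] — {P1, P10, P2, P3, P6, P7, P8, P9}
9. P12@(1, 0) [-y clear] — {P1, P10, P12, P2, P3, P6, P7, P8, P9}

Valid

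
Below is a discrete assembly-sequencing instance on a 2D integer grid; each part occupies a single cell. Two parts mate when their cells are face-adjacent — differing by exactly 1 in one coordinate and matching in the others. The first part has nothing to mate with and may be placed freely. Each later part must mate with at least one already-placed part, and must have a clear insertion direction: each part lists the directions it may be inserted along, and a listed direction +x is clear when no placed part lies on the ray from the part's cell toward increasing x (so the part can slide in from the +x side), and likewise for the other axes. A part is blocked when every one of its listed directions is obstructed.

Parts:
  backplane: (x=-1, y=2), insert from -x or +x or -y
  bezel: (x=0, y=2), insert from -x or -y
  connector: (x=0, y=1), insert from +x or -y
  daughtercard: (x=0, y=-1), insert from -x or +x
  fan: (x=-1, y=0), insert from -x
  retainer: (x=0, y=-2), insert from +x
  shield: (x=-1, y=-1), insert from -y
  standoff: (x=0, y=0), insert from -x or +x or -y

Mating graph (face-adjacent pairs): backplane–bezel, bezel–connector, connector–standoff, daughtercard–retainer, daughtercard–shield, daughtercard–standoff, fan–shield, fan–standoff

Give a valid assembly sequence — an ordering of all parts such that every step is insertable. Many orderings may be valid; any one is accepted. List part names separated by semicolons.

fan; shield; daughtercard; standoff; connector; retainer; bezel; backplane

1. fan@(-1, 0) [-x clear] — {fan}
2. shield@(-1, -1) [-y clear] — {fan, shield}
3. daughtercard@(0, -1) [+x clear] — {daughtercard, fan, shield}
4. standoff@(0, 0) [+x clear] — {daughtercard, fan, shield, standoff}
5. connector@(0, 1) [+x clear] — {connector, daughtercard, fan, shield, standoff}
6. retainer@(0, -2) [+x clear] — {connector, daughtercard, fan, retainer, shield, standoff}
7. bezel@(0, 2) [-x clear] — {bezel, connector, daughtercard, fan, retainer, shield, standoff}
8. backplane@(-1, 2) [-x clear] — {backplane, bezel, connector, daughtercard, fan, retainer, shield, standoff}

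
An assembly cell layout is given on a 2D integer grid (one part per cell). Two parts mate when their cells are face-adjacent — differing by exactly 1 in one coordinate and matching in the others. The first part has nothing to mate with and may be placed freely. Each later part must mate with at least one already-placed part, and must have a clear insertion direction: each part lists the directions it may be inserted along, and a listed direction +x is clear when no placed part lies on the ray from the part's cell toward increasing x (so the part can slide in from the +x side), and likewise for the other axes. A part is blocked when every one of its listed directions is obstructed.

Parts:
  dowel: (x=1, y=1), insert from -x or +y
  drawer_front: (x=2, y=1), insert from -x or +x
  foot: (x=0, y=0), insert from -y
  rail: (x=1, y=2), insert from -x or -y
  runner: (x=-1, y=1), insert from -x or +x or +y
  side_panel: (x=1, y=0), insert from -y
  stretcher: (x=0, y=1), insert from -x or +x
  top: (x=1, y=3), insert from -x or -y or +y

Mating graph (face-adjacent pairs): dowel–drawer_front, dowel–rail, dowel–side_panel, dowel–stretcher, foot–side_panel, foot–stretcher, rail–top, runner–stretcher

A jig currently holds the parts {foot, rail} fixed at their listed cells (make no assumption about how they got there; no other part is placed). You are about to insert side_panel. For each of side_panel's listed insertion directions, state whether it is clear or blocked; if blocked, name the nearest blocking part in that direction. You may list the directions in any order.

-y: clear

-y: ray from side_panel(1, 0) has no placed part ⇒ clear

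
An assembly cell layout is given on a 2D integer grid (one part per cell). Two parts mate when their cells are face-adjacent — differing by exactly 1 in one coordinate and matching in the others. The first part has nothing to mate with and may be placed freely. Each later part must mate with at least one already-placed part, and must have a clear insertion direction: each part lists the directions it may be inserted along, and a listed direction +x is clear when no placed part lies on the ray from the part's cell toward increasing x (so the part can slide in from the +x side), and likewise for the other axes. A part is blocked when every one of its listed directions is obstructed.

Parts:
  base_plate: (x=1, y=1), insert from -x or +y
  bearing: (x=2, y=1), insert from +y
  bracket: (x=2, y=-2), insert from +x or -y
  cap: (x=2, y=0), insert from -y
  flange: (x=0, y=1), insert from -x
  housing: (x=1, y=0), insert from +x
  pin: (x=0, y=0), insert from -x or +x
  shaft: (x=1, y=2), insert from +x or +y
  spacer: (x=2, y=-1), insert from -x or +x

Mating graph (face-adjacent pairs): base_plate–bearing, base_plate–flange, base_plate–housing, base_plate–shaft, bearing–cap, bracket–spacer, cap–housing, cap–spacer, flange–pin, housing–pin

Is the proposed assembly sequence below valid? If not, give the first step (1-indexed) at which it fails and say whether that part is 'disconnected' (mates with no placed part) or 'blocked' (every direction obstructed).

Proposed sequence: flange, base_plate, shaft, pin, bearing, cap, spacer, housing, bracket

1. flange@(0, 1) [-x clear] — {flange}
2. base_plate@(1, 1) [+y clear] — {base_plate, flange}
3. shaft@(1, 2) [+x clear] — {base_plate, flange, shaft}
4. pin@(0, 0) [-x clear] — {base_plate, flange, pin, shaft}
5. bearing@(2, 1) [+y clear] — {base_plate, bearing, flange, pin, shaft}
6. cap@(2, 0) [-y clear] — {base_plate, bearing, cap, flange, pin, shaft}
7. spacer@(2, -1) [-x clear] — {base_plate, bearing, cap, flange, pin, shaft, spacer}
8. housing@(1, 0) — +x all obstructed ⇒ blocked

Invalid at step 8 (blocked)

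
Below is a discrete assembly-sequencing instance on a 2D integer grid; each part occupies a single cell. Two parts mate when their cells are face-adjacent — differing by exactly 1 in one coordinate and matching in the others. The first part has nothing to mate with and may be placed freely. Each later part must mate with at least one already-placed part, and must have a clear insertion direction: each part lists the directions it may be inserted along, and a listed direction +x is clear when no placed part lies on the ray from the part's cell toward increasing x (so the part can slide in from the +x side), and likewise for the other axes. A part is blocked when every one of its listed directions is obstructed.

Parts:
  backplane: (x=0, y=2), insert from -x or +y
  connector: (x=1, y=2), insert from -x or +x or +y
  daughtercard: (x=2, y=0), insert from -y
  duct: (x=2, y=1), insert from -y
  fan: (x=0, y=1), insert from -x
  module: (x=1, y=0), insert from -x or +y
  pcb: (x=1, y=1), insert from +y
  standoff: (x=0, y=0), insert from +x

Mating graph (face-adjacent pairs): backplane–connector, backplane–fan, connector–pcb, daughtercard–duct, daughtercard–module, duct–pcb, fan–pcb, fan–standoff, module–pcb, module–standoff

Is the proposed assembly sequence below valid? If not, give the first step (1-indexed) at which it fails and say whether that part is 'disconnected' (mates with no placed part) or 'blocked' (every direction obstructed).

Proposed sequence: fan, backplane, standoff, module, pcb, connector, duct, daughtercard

1. fan@(0, 1) [-x clear] — {fan}
2. backplane@(0, 2) [-x clear] — {backplane, fan}
3. standoff@(0, 0) [+x clear] — {backplane, fan, standoff}
4. module@(1, 0) [+y clear] — {backplane, fan, module, standoff}
5. pcb@(1, 1) [+y clear] — {backplane, fan, module, pcb, standoff}
6. connector@(1, 2) [+x clear] — {backplane, connector, fan, module, pcb, standoff}
7. duct@(2, 1) [-y clear] — {backplane, connector, duct, fan, module, pcb, standoff}
8. daughtercard@(2, 0) [-y clear] — {backplane, connector, daughtercard, duct, fan, module, pcb, standoff}

Valid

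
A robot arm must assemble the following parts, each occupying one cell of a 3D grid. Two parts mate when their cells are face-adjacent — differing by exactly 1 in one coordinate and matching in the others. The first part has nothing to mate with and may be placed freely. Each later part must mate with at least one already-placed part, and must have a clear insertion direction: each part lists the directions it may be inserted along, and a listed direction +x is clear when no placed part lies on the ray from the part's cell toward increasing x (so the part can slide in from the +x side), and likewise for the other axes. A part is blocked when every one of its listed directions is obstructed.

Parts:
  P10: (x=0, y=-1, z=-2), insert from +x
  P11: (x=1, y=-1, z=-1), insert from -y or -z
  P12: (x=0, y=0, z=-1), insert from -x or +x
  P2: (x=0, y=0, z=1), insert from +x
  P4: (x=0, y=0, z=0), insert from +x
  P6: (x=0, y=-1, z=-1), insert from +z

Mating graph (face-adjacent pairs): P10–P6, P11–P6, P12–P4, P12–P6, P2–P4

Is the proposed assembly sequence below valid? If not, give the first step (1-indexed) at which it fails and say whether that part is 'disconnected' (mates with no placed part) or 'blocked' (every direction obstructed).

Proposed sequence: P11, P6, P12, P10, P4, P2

Valid

1. P11@(1, -1, -1) [-y clear] — {P11}
2. P6@(0, -1, -1) [+z clear] — {P11, P6}
3. P12@(0, 0, -1) [-x clear] — {P11, P12, P6}
4. P10@(0, -1, -2) [+x clear] — {P10, P11, P12, P6}
5. P4@(0, 0, 0) [+x clear] — {P10, P11, P12, P4, P6}
6. P2@(0, 0, 1) [+x clear] — {P10, P11, P12, P2, P4, P6}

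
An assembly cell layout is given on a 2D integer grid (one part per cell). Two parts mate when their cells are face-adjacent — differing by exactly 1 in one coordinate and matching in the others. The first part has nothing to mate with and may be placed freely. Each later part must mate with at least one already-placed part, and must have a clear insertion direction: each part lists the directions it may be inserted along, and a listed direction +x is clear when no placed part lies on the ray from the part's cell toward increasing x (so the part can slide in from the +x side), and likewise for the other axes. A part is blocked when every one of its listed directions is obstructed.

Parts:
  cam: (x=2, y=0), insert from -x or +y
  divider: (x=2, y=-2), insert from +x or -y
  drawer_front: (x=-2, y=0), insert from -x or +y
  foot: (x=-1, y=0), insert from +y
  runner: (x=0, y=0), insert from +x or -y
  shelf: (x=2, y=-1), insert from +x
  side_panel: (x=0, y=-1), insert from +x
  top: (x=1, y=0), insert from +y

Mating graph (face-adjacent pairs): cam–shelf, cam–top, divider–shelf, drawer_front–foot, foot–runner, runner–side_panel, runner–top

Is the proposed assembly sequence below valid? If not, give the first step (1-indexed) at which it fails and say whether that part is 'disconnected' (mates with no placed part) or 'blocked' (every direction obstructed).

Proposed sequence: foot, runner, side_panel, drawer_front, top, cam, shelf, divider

1. foot@(-1, 0) [+y clear] — {foot}
2. runner@(0, 0) [+x clear] — {foot, runner}
3. side_panel@(0, -1) [+x clear] — {foot, runner, side_panel}
4. drawer_front@(-2, 0) [-x clear] — {drawer_front, foot, runner, side_panel}
5. top@(1, 0) [+y clear] — {drawer_front, foot, runner, side_panel, top}
6. cam@(2, 0) [+y clear] — {cam, drawer_front, foot, runner, side_panel, top}
7. shelf@(2, -1) [+x clear] — {cam, drawer_front, foot, runner, shelf, side_panel, top}
8. divider@(2, -2) [+x clear] — {cam, divider, drawer_front, foot, runner, shelf, side_panel, top}

Valid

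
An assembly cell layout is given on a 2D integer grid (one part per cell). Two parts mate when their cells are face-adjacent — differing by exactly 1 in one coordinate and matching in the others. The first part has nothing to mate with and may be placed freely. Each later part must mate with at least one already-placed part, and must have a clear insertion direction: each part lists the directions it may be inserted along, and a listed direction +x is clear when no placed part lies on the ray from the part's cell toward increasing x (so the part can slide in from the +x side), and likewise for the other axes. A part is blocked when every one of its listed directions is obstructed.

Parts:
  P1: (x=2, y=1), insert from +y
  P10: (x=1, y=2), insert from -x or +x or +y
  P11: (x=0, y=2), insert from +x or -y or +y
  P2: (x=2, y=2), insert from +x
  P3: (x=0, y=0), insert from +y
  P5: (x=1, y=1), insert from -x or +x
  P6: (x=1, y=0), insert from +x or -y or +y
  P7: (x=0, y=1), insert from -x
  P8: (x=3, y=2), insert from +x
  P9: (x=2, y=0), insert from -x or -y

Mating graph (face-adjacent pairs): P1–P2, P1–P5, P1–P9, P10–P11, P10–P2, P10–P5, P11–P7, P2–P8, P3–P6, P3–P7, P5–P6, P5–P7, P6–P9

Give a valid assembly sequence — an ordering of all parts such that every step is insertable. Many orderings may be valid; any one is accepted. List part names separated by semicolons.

1. P1@(2, 1) [+y clear] — {P1}
2. P9@(2, 0) [-x clear] — {P1, P9}
3. P6@(1, 0) [-y clear] — {P1, P6, P9}
4. P2@(2, 2) [+x clear] — {P1, P2, P6, P9}
5. P10@(1, 2) [-x clear] — {P1, P10, P2, P6, P9}
6. P8@(3, 2) [+x clear] — {P1, P10, P2, P6, P8, P9}
7. P3@(0, 0) [+y clear] — {P1, P10, P2, P3, P6, P8, P9}
8. P11@(0, 2) [+y clear] — {P1, P10, P11, P2, P3, P6, P8, P9}
9. P5@(1, 1) [-x clear] — {P1, P10, P11, P2, P3, P5, P6, P8, P9}
10. P7@(0, 1) [-x clear] — {P1, P10, P11, P2, P3, P5, P6, P7, P8, P9}

P1; P9; P6; P2; P10; P8; P3; P11; P5; P7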